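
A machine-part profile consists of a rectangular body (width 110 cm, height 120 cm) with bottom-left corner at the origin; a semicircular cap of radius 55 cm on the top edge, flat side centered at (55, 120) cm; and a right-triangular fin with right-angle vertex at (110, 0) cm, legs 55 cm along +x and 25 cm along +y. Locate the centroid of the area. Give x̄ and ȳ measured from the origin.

rectangular body: A = 110 × 120 = 13200.00, centroid at (55.00, 60.00).
semicircular top: A = ½π·55² = 4751.66, centroid at (55.00, 143.34).
triangular fin: A = ½·55·25 = 687.50, centroid at (128.33, 8.33).
ΣA = 18639.16 cm², ΣAx̄ = 1075570.41 cm³, ΣAȳ = 1478844.90 cm³.
x̄ = 1075570.41/18639.16 = 57.70 cm; ȳ = 1478844.90/18639.16 = 79.34 cm.

x̄ = 57.70 cm, ȳ = 79.34 cm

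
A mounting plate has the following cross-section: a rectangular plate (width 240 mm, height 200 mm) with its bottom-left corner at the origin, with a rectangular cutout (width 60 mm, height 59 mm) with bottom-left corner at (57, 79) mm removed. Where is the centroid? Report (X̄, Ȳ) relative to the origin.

Part | A | x̄ᵢ | ȳᵢ | A·x̄ᵢ | A·ȳᵢ
plate | 48000.00 | 120.00 | 100.00 | 5760000.00 | 4800000.00
hole | -3540.00 | 87.00 | 108.50 | -307980.00 | -384090.00
Σ | 44460.00 |  |  | 5452020.00 | 4415910.00
X̄ = 5452020.00 / 44460.00 = 122.63 mm
Ȳ = 4415910.00 / 44460.00 = 99.32 mm

X̄ = 122.63 mm, Ȳ = 99.32 mm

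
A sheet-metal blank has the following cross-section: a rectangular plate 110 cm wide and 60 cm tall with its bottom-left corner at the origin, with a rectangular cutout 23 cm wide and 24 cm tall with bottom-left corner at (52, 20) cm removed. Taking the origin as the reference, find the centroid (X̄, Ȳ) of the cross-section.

plate: A = 110 × 60 = 6600.00, centroid at (55.00, 30.00).
hole: A = −(23 × 24) = -552.00, centroid at (63.50, 32.00).
ΣA = 6048.00 cm²
ΣAX̄ = (6600.00)(55.00) + (-552.00)(63.50) = 327948.00 cm³
ΣAȲ = (6600.00)(30.00) + (-552.00)(32.00) = 180336.00 cm³
X̄ = 327948.00 / 6048.00 = 54.22 cm
Ȳ = 180336.00 / 6048.00 = 29.82 cm

X̄ = 54.22 cm, Ȳ = 29.82 cm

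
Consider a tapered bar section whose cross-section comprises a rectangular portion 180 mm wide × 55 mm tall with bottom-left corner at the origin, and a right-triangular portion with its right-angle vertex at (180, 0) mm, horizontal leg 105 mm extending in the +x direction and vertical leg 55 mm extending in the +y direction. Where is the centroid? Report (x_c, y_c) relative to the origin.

rectangular portion: A = 180 × 55 = 9900.00, centroid at (90.00, 27.50).
triangular portion: A = ½·105·55 = 2887.50, centroid at (215.00, 18.33).
ΣA = 12787.50 mm², ΣAx_c = 1511812.50 mm³, ΣAy_c = 325187.50 mm³.
x_c = 1511812.50/12787.50 = 118.23 mm; y_c = 325187.50/12787.50 = 25.43 mm.

x_c = 118.23 mm, y_c = 25.43 mm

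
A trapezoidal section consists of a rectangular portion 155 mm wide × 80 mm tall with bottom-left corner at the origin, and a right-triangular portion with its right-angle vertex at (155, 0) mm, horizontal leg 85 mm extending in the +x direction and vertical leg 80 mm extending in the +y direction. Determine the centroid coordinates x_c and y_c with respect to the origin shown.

x_c = 100.27 mm, y_c = 37.13 mm

rectangular portion: A = 155 × 80 = 12400.00, centroid at (77.50, 40.00).
triangular portion: A = ½·85·80 = 3400.00, centroid at (183.33, 26.67).
ΣA = 15800.00 mm²
ΣAx_c = (12400.00)(77.50) + (3400.00)(183.33) = 1584333.33 mm³
ΣAy_c = (12400.00)(40.00) + (3400.00)(26.67) = 586666.67 mm³
x_c = 1584333.33 / 15800.00 = 100.27 mm
y_c = 586666.67 / 15800.00 = 37.13 mm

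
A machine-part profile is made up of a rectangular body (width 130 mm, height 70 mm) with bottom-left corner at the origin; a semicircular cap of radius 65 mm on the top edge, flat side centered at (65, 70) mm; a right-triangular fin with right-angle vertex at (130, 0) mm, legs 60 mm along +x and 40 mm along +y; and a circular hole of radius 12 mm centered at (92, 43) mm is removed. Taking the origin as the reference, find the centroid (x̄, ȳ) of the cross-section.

x̄ = 70.45 mm, ȳ = 58.40 mm

rectangular body: A = 130 × 70 = 9100.00, centroid at (65.00, 35.00).
semicircular top: A = ½π·65² = 6636.61, centroid at (65.00, 97.59).
triangular fin: A = ½·60·40 = 1200.00, centroid at (150.00, 13.33).
hole: A = −π·12² = -452.39, centroid at (92.00, 43.00).
ΣA = 16484.23 mm², ΣAx̄ = 1161260.12 mm³, ΣAȳ = 962693.61 mm³.
x̄ = 1161260.12/16484.23 = 70.45 mm; ȳ = 962693.61/16484.23 = 58.40 mm.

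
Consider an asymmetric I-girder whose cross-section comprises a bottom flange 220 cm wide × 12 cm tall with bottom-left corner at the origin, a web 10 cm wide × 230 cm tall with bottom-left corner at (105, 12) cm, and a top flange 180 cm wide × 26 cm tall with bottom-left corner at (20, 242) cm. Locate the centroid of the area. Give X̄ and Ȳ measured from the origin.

X̄ = 110.00 cm, Ȳ = 156.06 cm

Part | A | x̄ᵢ | ȳᵢ | A·x̄ᵢ | A·ȳᵢ
bottom flange | 2640.00 | 110.00 | 6.00 | 290400.00 | 15840.00
web | 2300.00 | 110.00 | 127.00 | 253000.00 | 292100.00
top flange | 4680.00 | 110.00 | 255.00 | 514800.00 | 1193400.00
Σ | 9620.00 |  |  | 1058200.00 | 1501340.00
X̄ = 1058200.00 / 9620.00 = 110.00 cm
Ȳ = 1501340.00 / 9620.00 = 156.06 cm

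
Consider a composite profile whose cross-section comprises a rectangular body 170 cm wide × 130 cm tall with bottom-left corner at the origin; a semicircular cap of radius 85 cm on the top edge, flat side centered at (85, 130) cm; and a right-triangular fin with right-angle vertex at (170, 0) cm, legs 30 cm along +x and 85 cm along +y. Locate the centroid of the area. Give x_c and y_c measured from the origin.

x_c = 88.49 cm, y_c = 96.69 cm

Part | A | x̄ᵢ | ȳᵢ | A·x̄ᵢ | A·ȳᵢ
rectangular body | 22100.00 | 85.00 | 65.00 | 1878500.00 | 1436500.00
semicircular top | 11349.00 | 85.00 | 166.08 | 964665.29 | 1884787.12
triangular fin | 1275.00 | 180.00 | 28.33 | 229500.00 | 36125.00
Σ | 34724.00 |  |  | 3072665.29 | 3357412.12
x_c = 3072665.29 / 34724.00 = 88.49 cm
y_c = 3357412.12 / 34724.00 = 96.69 cm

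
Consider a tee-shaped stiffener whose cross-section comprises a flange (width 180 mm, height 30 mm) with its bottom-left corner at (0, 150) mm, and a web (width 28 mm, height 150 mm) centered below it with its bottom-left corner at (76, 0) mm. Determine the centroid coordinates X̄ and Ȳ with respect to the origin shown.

web: A = 28 × 150 = 4200.00, centroid at (90.00, 75.00).
flange: A = 180 × 30 = 5400.00, centroid at (90.00, 165.00).
ΣA = 9600.00 mm², ΣAX̄ = 864000.00 mm³, ΣAȲ = 1206000.00 mm³.
X̄ = 864000.00/9600.00 = 90.00 mm; Ȳ = 1206000.00/9600.00 = 125.62 mm.

X̄ = 90.00 mm, Ȳ = 125.62 mm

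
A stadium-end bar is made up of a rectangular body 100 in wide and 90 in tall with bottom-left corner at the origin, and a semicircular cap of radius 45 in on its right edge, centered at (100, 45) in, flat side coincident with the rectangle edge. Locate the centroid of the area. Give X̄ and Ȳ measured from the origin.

X̄ = 68.04 in, Ȳ = 45.00 in

rectangular body: A = 100 × 90 = 9000.00, centroid at (50.00, 45.00).
semicircular end: A = ½π·45² = 3180.86, centroid at (119.10, 45.00).
ΣA = 12180.86 in²
ΣAX̄ = (9000.00)(50.00) + (3180.86)(119.10) = 828836.26 in³
ΣAȲ = (9000.00)(45.00) + (3180.86)(45.00) = 548138.82 in³
X̄ = 828836.26 / 12180.86 = 68.04 in
Ȳ = 548138.82 / 12180.86 = 45.00 in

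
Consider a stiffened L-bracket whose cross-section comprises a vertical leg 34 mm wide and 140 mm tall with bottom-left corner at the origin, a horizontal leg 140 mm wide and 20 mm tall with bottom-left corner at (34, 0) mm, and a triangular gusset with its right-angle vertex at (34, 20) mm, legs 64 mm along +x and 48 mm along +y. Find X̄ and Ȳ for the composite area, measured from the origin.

X̄ = 50.25 mm, Ȳ = 45.79 mm

vertical leg: A = 34 × 140 = 4760.00, centroid at (17.00, 70.00).
horizontal leg: A = 140 × 20 = 2800.00, centroid at (104.00, 10.00).
gusset: A = ½·64·48 = 1536.00, centroid at (55.33, 36.00).
ΣA = 9096.00 mm², ΣAX̄ = 457112.00 mm³, ΣAȲ = 416496.00 mm³.
X̄ = 457112.00/9096.00 = 50.25 mm; Ȳ = 416496.00/9096.00 = 45.79 mm.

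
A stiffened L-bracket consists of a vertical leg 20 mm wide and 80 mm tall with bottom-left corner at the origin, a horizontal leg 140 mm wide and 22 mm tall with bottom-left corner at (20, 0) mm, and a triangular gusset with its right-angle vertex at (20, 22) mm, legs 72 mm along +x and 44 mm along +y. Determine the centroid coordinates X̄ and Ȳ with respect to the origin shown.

X̄ = 57.93 mm, Ȳ = 24.90 mm

Part | A | x̄ᵢ | ȳᵢ | A·x̄ᵢ | A·ȳᵢ
vertical leg | 1600.00 | 10.00 | 40.00 | 16000.00 | 64000.00
horizontal leg | 3080.00 | 90.00 | 11.00 | 277200.00 | 33880.00
gusset | 1584.00 | 44.00 | 36.67 | 69696.00 | 58080.00
Σ | 6264.00 |  |  | 362896.00 | 155960.00
X̄ = 362896.00 / 6264.00 = 57.93 mm
Ȳ = 155960.00 / 6264.00 = 24.90 mm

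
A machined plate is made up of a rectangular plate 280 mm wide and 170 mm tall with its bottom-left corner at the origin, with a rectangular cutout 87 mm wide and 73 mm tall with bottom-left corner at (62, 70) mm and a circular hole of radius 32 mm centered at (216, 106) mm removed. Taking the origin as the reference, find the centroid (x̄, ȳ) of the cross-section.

x̄ = 139.33 mm, ȳ = 79.63 mm

Part | A | x̄ᵢ | ȳᵢ | A·x̄ᵢ | A·ȳᵢ
plate | 47600.00 | 140.00 | 85.00 | 6664000.00 | 4046000.00
hole 1 | -6351.00 | 105.50 | 106.50 | -670030.50 | -676381.50
hole 2 | -3216.99 | 216.00 | 106.00 | -694870.03 | -341001.03
Σ | 38032.01 |  |  | 5299099.47 | 3028617.47
x̄ = 5299099.47 / 38032.01 = 139.33 mm
ȳ = 3028617.47 / 38032.01 = 79.63 mm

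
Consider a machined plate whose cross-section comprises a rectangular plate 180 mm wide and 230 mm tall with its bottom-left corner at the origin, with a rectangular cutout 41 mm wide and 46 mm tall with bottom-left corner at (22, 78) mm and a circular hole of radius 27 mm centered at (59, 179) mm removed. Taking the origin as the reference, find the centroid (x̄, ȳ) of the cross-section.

Part | A | x̄ᵢ | ȳᵢ | A·x̄ᵢ | A·ȳᵢ
plate | 41400.00 | 90.00 | 115.00 | 3726000.00 | 4761000.00
hole 1 | -1886.00 | 42.50 | 101.00 | -80155.00 | -190486.00
hole 2 | -2290.22 | 59.00 | 179.00 | -135123.04 | -409949.57
Σ | 37223.78 |  |  | 3510721.96 | 4160564.43
x̄ = 3510721.96 / 37223.78 = 94.31 mm
ȳ = 4160564.43 / 37223.78 = 111.77 mm

x̄ = 94.31 mm, ȳ = 111.77 mm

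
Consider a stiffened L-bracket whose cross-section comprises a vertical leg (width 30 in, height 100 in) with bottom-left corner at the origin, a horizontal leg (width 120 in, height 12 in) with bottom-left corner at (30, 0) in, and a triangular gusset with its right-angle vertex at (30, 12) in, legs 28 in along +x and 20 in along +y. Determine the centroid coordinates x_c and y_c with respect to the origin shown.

x_c = 39.32 in, y_c = 34.72 in

Part | A | x̄ᵢ | ȳᵢ | A·x̄ᵢ | A·ȳᵢ
vertical leg | 3000.00 | 15.00 | 50.00 | 45000.00 | 150000.00
horizontal leg | 1440.00 | 90.00 | 6.00 | 129600.00 | 8640.00
gusset | 280.00 | 39.33 | 18.67 | 11013.33 | 5226.67
Σ | 4720.00 |  |  | 185613.33 | 163866.67
x_c = 185613.33 / 4720.00 = 39.32 in
y_c = 163866.67 / 4720.00 = 34.72 in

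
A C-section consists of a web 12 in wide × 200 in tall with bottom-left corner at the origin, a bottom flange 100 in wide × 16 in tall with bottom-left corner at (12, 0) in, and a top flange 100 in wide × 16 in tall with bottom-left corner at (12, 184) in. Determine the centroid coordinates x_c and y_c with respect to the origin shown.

Part | A | x̄ᵢ | ȳᵢ | A·x̄ᵢ | A·ȳᵢ
web | 2400.00 | 6.00 | 100.00 | 14400.00 | 240000.00
bottom flange | 1600.00 | 62.00 | 8.00 | 99200.00 | 12800.00
top flange | 1600.00 | 62.00 | 192.00 | 99200.00 | 307200.00
Σ | 5600.00 |  |  | 212800.00 | 560000.00
x_c = 212800.00 / 5600.00 = 38.00 in
y_c = 560000.00 / 5600.00 = 100.00 in

x_c = 38.00 in, y_c = 100.00 in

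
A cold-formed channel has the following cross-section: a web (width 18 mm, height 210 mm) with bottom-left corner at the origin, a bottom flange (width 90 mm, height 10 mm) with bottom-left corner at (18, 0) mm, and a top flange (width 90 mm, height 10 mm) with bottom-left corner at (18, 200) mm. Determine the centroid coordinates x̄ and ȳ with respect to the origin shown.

Part | A | x̄ᵢ | ȳᵢ | A·x̄ᵢ | A·ȳᵢ
web | 3780.00 | 9.00 | 105.00 | 34020.00 | 396900.00
bottom flange | 900.00 | 63.00 | 5.00 | 56700.00 | 4500.00
top flange | 900.00 | 63.00 | 205.00 | 56700.00 | 184500.00
Σ | 5580.00 |  |  | 147420.00 | 585900.00
x̄ = 147420.00 / 5580.00 = 26.42 mm
ȳ = 585900.00 / 5580.00 = 105.00 mm

x̄ = 26.42 mm, ȳ = 105.00 mm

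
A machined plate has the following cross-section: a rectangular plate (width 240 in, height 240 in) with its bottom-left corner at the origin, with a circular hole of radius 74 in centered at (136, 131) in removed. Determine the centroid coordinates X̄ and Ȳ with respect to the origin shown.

X̄ = 113.19 in, Ȳ = 115.32 in

Part | A | x̄ᵢ | ȳᵢ | A·x̄ᵢ | A·ȳᵢ
plate | 57600.00 | 120.00 | 120.00 | 6912000.00 | 6912000.00
hole | -17203.36 | 136.00 | 131.00 | -2339657.15 | -2253640.34
Σ | 40396.64 |  |  | 4572342.85 | 4658359.66
X̄ = 4572342.85 / 40396.64 = 113.19 in
Ȳ = 4658359.66 / 40396.64 = 115.32 in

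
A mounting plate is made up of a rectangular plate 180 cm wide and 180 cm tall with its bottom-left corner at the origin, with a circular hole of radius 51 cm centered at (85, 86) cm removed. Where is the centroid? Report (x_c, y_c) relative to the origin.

plate: A = 180 × 180 = 32400.00, centroid at (90.00, 90.00).
hole: A = −π·51² = -8171.28, centroid at (85.00, 86.00).
ΣA = 24228.72 cm², ΣAx_c = 2221440.99 cm³, ΣAy_c = 2213269.71 cm³.
x_c = 2221440.99/24228.72 = 91.69 cm; y_c = 2213269.71/24228.72 = 91.35 cm.

x_c = 91.69 cm, y_c = 91.35 cm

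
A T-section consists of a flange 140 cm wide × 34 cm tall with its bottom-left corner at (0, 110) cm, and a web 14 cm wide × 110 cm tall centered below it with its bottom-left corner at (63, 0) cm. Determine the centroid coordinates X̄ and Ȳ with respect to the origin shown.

X̄ = 70.00 cm, Ȳ = 109.40 cm

Part | A | x̄ᵢ | ȳᵢ | A·x̄ᵢ | A·ȳᵢ
web | 1540.00 | 70.00 | 55.00 | 107800.00 | 84700.00
flange | 4760.00 | 70.00 | 127.00 | 333200.00 | 604520.00
Σ | 6300.00 |  |  | 441000.00 | 689220.00
X̄ = 441000.00 / 6300.00 = 70.00 cm
Ȳ = 689220.00 / 6300.00 = 109.40 cm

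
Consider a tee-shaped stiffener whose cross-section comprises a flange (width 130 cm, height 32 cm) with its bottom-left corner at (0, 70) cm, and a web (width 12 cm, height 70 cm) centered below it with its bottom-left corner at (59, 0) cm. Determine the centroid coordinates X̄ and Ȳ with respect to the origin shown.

Part | A | x̄ᵢ | ȳᵢ | A·x̄ᵢ | A·ȳᵢ
web | 840.00 | 65.00 | 35.00 | 54600.00 | 29400.00
flange | 4160.00 | 65.00 | 86.00 | 270400.00 | 357760.00
Σ | 5000.00 |  |  | 325000.00 | 387160.00
X̄ = 325000.00 / 5000.00 = 65.00 cm
Ȳ = 387160.00 / 5000.00 = 77.43 cm

X̄ = 65.00 cm, Ȳ = 77.43 cm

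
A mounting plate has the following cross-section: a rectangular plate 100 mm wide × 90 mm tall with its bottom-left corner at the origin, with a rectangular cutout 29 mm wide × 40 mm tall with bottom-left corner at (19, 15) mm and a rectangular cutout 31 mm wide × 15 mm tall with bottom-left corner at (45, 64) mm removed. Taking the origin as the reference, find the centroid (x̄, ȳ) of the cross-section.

x̄ = 51.93 mm, ȳ = 44.90 mm

Part | A | x̄ᵢ | ȳᵢ | A·x̄ᵢ | A·ȳᵢ
plate | 9000.00 | 50.00 | 45.00 | 450000.00 | 405000.00
hole 1 | -1160.00 | 33.50 | 35.00 | -38860.00 | -40600.00
hole 2 | -465.00 | 60.50 | 71.50 | -28132.50 | -33247.50
Σ | 7375.00 |  |  | 383007.50 | 331152.50
x̄ = 383007.50 / 7375.00 = 51.93 mm
ȳ = 331152.50 / 7375.00 = 44.90 mm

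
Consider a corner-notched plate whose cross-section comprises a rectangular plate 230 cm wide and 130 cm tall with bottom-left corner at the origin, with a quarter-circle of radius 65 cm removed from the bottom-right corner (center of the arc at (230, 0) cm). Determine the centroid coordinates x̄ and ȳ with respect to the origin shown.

plate: A = 230 × 130 = 29900.00, centroid at (115.00, 65.00).
removed quarter-circle: A = −¼π·65² = -3318.31, centroid at (202.41, 27.59).
ΣA = 26581.69 cm²
ΣAx̄ = (29900.00)(115.00) + (-3318.31)(202.41) = 2766831.00 cm³
ΣAȳ = (29900.00)(65.00) + (-3318.31)(27.59) = 1851958.33 cm³
x̄ = 2766831.00 / 26581.69 = 104.09 cm
ȳ = 1851958.33 / 26581.69 = 69.67 cm

x̄ = 104.09 cm, ȳ = 69.67 cm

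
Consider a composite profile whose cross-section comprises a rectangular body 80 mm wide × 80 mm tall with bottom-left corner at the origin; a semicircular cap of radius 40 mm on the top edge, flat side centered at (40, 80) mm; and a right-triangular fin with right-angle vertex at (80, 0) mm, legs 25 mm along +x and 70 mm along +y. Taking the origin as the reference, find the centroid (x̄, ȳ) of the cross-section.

rectangular body: A = 80 × 80 = 6400.00, centroid at (40.00, 40.00).
semicircular top: A = ½π·40² = 2513.27, centroid at (40.00, 96.98).
triangular fin: A = ½·25·70 = 875.00, centroid at (88.33, 23.33).
ΣA = 9788.27 mm²
ΣAx̄ = (6400.00)(40.00) + (2513.27)(40.00) + (875.00)(88.33) = 433822.63 mm³
ΣAȳ = (6400.00)(40.00) + (2513.27)(96.98) + (875.00)(23.33) = 520145.26 mm³
x̄ = 433822.63 / 9788.27 = 44.32 mm
ȳ = 520145.26 / 9788.27 = 53.14 mm

x̄ = 44.32 mm, ȳ = 53.14 mm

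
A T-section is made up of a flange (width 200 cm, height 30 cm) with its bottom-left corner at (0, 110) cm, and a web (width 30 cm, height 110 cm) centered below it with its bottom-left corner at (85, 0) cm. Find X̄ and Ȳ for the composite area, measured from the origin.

web: A = 30 × 110 = 3300.00, centroid at (100.00, 55.00).
flange: A = 200 × 30 = 6000.00, centroid at (100.00, 125.00).
ΣA = 9300.00 cm²
ΣAX̄ = (3300.00)(100.00) + (6000.00)(100.00) = 930000.00 cm³
ΣAȲ = (3300.00)(55.00) + (6000.00)(125.00) = 931500.00 cm³
X̄ = 930000.00 / 9300.00 = 100.00 cm
Ȳ = 931500.00 / 9300.00 = 100.16 cm

X̄ = 100.00 cm, Ȳ = 100.16 cm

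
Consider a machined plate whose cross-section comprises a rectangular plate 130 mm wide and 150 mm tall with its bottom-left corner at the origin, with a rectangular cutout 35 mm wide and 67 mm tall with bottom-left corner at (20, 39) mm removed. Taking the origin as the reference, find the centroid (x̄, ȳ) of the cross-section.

x̄ = 68.76 mm, ȳ = 75.34 mm

plate: A = 130 × 150 = 19500.00, centroid at (65.00, 75.00).
hole: A = −(35 × 67) = -2345.00, centroid at (37.50, 72.50).
ΣA = 17155.00 mm²
ΣAx̄ = (19500.00)(65.00) + (-2345.00)(37.50) = 1179562.50 mm³
ΣAȳ = (19500.00)(75.00) + (-2345.00)(72.50) = 1292487.50 mm³
x̄ = 1179562.50 / 17155.00 = 68.76 mm
ȳ = 1292487.50 / 17155.00 = 75.34 mm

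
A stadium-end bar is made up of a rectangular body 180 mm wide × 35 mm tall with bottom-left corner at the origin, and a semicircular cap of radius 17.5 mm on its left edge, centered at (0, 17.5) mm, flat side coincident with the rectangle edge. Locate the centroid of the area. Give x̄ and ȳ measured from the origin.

rectangular body: A = 180 × 35 = 6300.00, centroid at (90.00, 17.50).
semicircular end: A = ½π·17.5² = 481.06, centroid at (-7.43, 17.50).
ΣA = 6781.06 mm²
ΣAx̄ = (6300.00)(90.00) + (481.06)(-7.43) = 563427.08 mm³
ΣAȳ = (6300.00)(17.50) + (481.06)(17.50) = 118668.49 mm³
x̄ = 563427.08 / 6781.06 = 83.09 mm
ȳ = 118668.49 / 6781.06 = 17.50 mm

x̄ = 83.09 mm, ȳ = 17.50 mm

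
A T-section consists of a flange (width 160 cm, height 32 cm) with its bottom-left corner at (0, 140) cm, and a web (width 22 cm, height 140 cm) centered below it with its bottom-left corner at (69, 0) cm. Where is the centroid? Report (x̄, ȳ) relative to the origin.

Part | A | x̄ᵢ | ȳᵢ | A·x̄ᵢ | A·ȳᵢ
web | 3080.00 | 80.00 | 70.00 | 246400.00 | 215600.00
flange | 5120.00 | 80.00 | 156.00 | 409600.00 | 798720.00
Σ | 8200.00 |  |  | 656000.00 | 1014320.00
x̄ = 656000.00 / 8200.00 = 80.00 cm
ȳ = 1014320.00 / 8200.00 = 123.70 cm

x̄ = 80.00 cm, ȳ = 123.70 cm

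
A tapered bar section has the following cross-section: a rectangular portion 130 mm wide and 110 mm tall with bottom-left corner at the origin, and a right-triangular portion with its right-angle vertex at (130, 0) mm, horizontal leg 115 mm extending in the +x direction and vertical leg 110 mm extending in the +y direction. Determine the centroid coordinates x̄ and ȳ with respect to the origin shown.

rectangular portion: A = 130 × 110 = 14300.00, centroid at (65.00, 55.00).
triangular portion: A = ½·115·110 = 6325.00, centroid at (168.33, 36.67).
ΣA = 20625.00 mm², ΣAx̄ = 1994208.33 mm³, ΣAȳ = 1018416.67 mm³.
x̄ = 1994208.33/20625.00 = 96.69 mm; ȳ = 1018416.67/20625.00 = 49.38 mm.

x̄ = 96.69 mm, ȳ = 49.38 mm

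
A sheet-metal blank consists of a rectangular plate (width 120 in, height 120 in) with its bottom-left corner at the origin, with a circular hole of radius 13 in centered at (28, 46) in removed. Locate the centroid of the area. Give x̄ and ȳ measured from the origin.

plate: A = 120 × 120 = 14400.00, centroid at (60.00, 60.00).
hole: A = −π·13² = -530.93, centroid at (28.00, 46.00).
ΣA = 13869.07 in²
ΣAx̄ = (14400.00)(60.00) + (-530.93)(28.00) = 849133.98 in³
ΣAȳ = (14400.00)(60.00) + (-530.93)(46.00) = 839577.26 in³
x̄ = 849133.98 / 13869.07 = 61.23 in
ȳ = 839577.26 / 13869.07 = 60.54 in

x̄ = 61.23 in, ȳ = 60.54 in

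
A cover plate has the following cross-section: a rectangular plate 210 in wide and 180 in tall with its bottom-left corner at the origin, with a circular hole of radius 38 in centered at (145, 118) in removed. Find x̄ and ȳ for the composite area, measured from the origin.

x̄ = 99.54 in, ȳ = 86.18 in

plate: A = 210 × 180 = 37800.00, centroid at (105.00, 90.00).
hole: A = −π·38² = -4536.46, centroid at (145.00, 118.00).
ΣA = 33263.54 in²
ΣAx̄ = (37800.00)(105.00) + (-4536.46)(145.00) = 3311213.33 in³
ΣAȳ = (37800.00)(90.00) + (-4536.46)(118.00) = 2866697.74 in³
x̄ = 3311213.33 / 33263.54 = 99.54 in
ȳ = 2866697.74 / 33263.54 = 86.18 in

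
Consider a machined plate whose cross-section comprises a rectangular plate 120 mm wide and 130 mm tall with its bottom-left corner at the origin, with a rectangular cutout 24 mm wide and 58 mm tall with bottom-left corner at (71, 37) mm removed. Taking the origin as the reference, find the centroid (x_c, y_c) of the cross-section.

plate: A = 120 × 130 = 15600.00, centroid at (60.00, 65.00).
hole: A = −(24 × 58) = -1392.00, centroid at (83.00, 66.00).
ΣA = 14208.00 mm², ΣAx_c = 820464.00 mm³, ΣAy_c = 922128.00 mm³.
x_c = 820464.00/14208.00 = 57.75 mm; y_c = 922128.00/14208.00 = 64.90 mm.

x_c = 57.75 mm, y_c = 64.90 mm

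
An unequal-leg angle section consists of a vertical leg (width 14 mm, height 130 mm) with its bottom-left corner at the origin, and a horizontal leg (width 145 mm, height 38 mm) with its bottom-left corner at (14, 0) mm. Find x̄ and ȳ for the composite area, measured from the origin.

vertical leg: A = 14 × 130 = 1820.00, centroid at (7.00, 65.00).
horizontal leg: A = 145 × 38 = 5510.00, centroid at (86.50, 19.00).
ΣA = 7330.00 mm², ΣAx̄ = 489355.00 mm³, ΣAȳ = 222990.00 mm³.
x̄ = 489355.00/7330.00 = 66.76 mm; ȳ = 222990.00/7330.00 = 30.42 mm.

x̄ = 66.76 mm, ȳ = 30.42 mm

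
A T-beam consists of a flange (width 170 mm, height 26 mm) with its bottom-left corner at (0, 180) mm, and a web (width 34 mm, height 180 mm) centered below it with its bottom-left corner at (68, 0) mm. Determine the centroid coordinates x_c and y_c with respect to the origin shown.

web: A = 34 × 180 = 6120.00, centroid at (85.00, 90.00).
flange: A = 170 × 26 = 4420.00, centroid at (85.00, 193.00).
ΣA = 10540.00 mm², ΣAx_c = 895900.00 mm³, ΣAy_c = 1403860.00 mm³.
x_c = 895900.00/10540.00 = 85.00 mm; y_c = 1403860.00/10540.00 = 133.19 mm.

x_c = 85.00 mm, y_c = 133.19 mm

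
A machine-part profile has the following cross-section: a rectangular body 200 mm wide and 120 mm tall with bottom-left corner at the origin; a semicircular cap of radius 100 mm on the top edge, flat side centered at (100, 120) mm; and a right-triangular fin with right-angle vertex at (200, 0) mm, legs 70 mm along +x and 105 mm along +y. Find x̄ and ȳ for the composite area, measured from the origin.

rectangular body: A = 200 × 120 = 24000.00, centroid at (100.00, 60.00).
semicircular top: A = ½π·100² = 15707.96, centroid at (100.00, 162.44).
triangular fin: A = ½·70·105 = 3675.00, centroid at (223.33, 35.00).
ΣA = 43382.96 mm²
ΣAx̄ = (24000.00)(100.00) + (15707.96)(100.00) + (3675.00)(223.33) = 4791546.33 mm³
ΣAȳ = (24000.00)(60.00) + (15707.96)(162.44) + (3675.00)(35.00) = 4120247.26 mm³
x̄ = 4791546.33 / 43382.96 = 110.45 mm
ȳ = 4120247.26 / 43382.96 = 94.97 mm

x̄ = 110.45 mm, ȳ = 94.97 mm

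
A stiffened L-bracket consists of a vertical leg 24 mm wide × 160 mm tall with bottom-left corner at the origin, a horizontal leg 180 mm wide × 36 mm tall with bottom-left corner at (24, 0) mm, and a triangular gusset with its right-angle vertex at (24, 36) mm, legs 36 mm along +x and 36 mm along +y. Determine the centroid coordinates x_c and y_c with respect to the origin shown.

Part | A | x̄ᵢ | ȳᵢ | A·x̄ᵢ | A·ȳᵢ
vertical leg | 3840.00 | 12.00 | 80.00 | 46080.00 | 307200.00
horizontal leg | 6480.00 | 114.00 | 18.00 | 738720.00 | 116640.00
gusset | 648.00 | 36.00 | 48.00 | 23328.00 | 31104.00
Σ | 10968.00 |  |  | 808128.00 | 454944.00
x_c = 808128.00 / 10968.00 = 73.68 mm
y_c = 454944.00 / 10968.00 = 41.48 mm

x_c = 73.68 mm, y_c = 41.48 mm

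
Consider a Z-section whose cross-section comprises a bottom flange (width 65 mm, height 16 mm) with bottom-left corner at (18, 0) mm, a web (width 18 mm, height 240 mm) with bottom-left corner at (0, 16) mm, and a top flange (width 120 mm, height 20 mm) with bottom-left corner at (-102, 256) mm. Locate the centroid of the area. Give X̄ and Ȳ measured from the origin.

bottom flange: A = 65 × 16 = 1040.00, centroid at (50.50, 8.00).
web: A = 18 × 240 = 4320.00, centroid at (9.00, 136.00).
top flange: A = 120 × 20 = 2400.00, centroid at (-42.00, 266.00).
ΣA = 7760.00 mm²
ΣAX̄ = (1040.00)(50.50) + (4320.00)(9.00) + (2400.00)(-42.00) = -9400.00 mm³
ΣAȲ = (1040.00)(8.00) + (4320.00)(136.00) + (2400.00)(266.00) = 1234240.00 mm³
X̄ = -9400.00 / 7760.00 = -1.21 mm
Ȳ = 1234240.00 / 7760.00 = 159.05 mm

X̄ = -1.21 mm, Ȳ = 159.05 mm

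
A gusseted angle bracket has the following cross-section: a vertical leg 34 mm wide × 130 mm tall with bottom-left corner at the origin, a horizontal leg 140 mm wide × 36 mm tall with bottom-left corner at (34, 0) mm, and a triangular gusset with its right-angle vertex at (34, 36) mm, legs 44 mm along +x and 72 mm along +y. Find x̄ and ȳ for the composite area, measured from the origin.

vertical leg: A = 34 × 130 = 4420.00, centroid at (17.00, 65.00).
horizontal leg: A = 140 × 36 = 5040.00, centroid at (104.00, 18.00).
gusset: A = ½·44·72 = 1584.00, centroid at (48.67, 60.00).
ΣA = 11044.00 mm², ΣAx̄ = 676388.00 mm³, ΣAȳ = 473060.00 mm³.
x̄ = 676388.00/11044.00 = 61.24 mm; ȳ = 473060.00/11044.00 = 42.83 mm.

x̄ = 61.24 mm, ȳ = 42.83 mm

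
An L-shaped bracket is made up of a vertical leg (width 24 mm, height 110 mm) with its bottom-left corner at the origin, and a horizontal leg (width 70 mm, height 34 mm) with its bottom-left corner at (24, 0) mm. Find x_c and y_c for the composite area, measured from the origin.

x_c = 34.28 mm, y_c = 36.98 mm

vertical leg: A = 24 × 110 = 2640.00, centroid at (12.00, 55.00).
horizontal leg: A = 70 × 34 = 2380.00, centroid at (59.00, 17.00).
ΣA = 5020.00 mm², ΣAx_c = 172100.00 mm³, ΣAy_c = 185660.00 mm³.
x_c = 172100.00/5020.00 = 34.28 mm; y_c = 185660.00/5020.00 = 36.98 mm.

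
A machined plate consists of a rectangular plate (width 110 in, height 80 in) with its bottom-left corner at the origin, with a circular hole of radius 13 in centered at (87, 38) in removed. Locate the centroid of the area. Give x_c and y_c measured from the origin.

plate: A = 110 × 80 = 8800.00, centroid at (55.00, 40.00).
hole: A = −π·13² = -530.93, centroid at (87.00, 38.00).
ΣA = 8269.07 in², ΣAx_c = 437809.16 in³, ΣAy_c = 331824.69 in³.
x_c = 437809.16/8269.07 = 52.95 in; y_c = 331824.69/8269.07 = 40.13 in.

x_c = 52.95 in, y_c = 40.13 in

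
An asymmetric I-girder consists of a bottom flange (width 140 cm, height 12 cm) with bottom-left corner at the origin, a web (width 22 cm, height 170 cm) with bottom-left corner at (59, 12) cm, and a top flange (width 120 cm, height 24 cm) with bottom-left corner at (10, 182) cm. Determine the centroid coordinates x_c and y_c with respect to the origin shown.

x_c = 70.00 cm, y_c = 112.24 cm

Part | A | x̄ᵢ | ȳᵢ | A·x̄ᵢ | A·ȳᵢ
bottom flange | 1680.00 | 70.00 | 6.00 | 117600.00 | 10080.00
web | 3740.00 | 70.00 | 97.00 | 261800.00 | 362780.00
top flange | 2880.00 | 70.00 | 194.00 | 201600.00 | 558720.00
Σ | 8300.00 |  |  | 581000.00 | 931580.00
x_c = 581000.00 / 8300.00 = 70.00 cm
y_c = 931580.00 / 8300.00 = 112.24 cm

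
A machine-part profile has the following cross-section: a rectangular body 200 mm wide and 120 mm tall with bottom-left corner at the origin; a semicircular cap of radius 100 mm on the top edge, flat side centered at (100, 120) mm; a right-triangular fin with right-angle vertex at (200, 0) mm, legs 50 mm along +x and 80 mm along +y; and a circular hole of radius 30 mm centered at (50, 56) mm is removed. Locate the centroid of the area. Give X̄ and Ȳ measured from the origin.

X̄ = 109.64 mm, Ȳ = 99.96 mm

rectangular body: A = 200 × 120 = 24000.00, centroid at (100.00, 60.00).
semicircular top: A = ½π·100² = 15707.96, centroid at (100.00, 162.44).
triangular fin: A = ½·50·80 = 2000.00, centroid at (216.67, 26.67).
hole: A = −π·30² = -2827.43, centroid at (50.00, 56.00).
ΣA = 38880.53 mm², ΣAX̄ = 4262757.99 mm³, ΣAȲ = 3886619.32 mm³.
X̄ = 4262757.99/38880.53 = 109.64 mm; Ȳ = 3886619.32/38880.53 = 99.96 mm.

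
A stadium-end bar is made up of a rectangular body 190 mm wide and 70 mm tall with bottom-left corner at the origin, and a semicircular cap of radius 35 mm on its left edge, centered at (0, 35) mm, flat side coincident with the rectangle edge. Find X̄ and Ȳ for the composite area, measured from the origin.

rectangular body: A = 190 × 70 = 13300.00, centroid at (95.00, 35.00).
semicircular end: A = ½π·35² = 1924.23, centroid at (-14.85, 35.00).
ΣA = 15224.23 mm², ΣAX̄ = 1234916.67 mm³, ΣAȲ = 532847.89 mm³.
X̄ = 1234916.67/15224.23 = 81.12 mm; Ȳ = 532847.89/15224.23 = 35.00 mm.

X̄ = 81.12 mm, Ȳ = 35.00 mm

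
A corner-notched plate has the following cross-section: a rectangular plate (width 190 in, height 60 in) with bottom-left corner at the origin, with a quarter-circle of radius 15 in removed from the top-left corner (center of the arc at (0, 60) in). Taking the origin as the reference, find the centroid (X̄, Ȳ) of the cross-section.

plate: A = 190 × 60 = 11400.00, centroid at (95.00, 30.00).
removed quarter-circle: A = −¼π·15² = -176.71, centroid at (6.37, 53.63).
ΣA = 11223.29 in²
ΣAX̄ = (11400.00)(95.00) + (-176.71)(6.37) = 1081875.00 in³
ΣAȲ = (11400.00)(30.00) + (-176.71)(53.63) = 332522.12 in³
X̄ = 1081875.00 / 11223.29 = 96.40 in
Ȳ = 332522.12 / 11223.29 = 29.63 in

X̄ = 96.40 in, Ȳ = 29.63 in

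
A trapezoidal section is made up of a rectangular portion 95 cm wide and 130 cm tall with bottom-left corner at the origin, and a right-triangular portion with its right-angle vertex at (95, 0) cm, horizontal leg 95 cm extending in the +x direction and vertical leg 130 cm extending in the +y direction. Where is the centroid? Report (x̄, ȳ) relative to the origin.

x̄ = 73.89 cm, ȳ = 57.78 cm

rectangular portion: A = 95 × 130 = 12350.00, centroid at (47.50, 65.00).
triangular portion: A = ½·95·130 = 6175.00, centroid at (126.67, 43.33).
ΣA = 18525.00 cm²
ΣAx̄ = (12350.00)(47.50) + (6175.00)(126.67) = 1368791.67 cm³
ΣAȳ = (12350.00)(65.00) + (6175.00)(43.33) = 1070333.33 cm³
x̄ = 1368791.67 / 18525.00 = 73.89 cm
ȳ = 1070333.33 / 18525.00 = 57.78 cm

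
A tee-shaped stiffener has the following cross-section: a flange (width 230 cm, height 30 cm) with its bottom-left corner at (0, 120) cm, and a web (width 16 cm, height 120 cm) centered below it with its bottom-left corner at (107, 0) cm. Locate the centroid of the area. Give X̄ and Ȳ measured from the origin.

X̄ = 115.00 cm, Ȳ = 118.67 cm

Part | A | x̄ᵢ | ȳᵢ | A·x̄ᵢ | A·ȳᵢ
web | 1920.00 | 115.00 | 60.00 | 220800.00 | 115200.00
flange | 6900.00 | 115.00 | 135.00 | 793500.00 | 931500.00
Σ | 8820.00 |  |  | 1014300.00 | 1046700.00
X̄ = 1014300.00 / 8820.00 = 115.00 cm
Ȳ = 1046700.00 / 8820.00 = 118.67 cm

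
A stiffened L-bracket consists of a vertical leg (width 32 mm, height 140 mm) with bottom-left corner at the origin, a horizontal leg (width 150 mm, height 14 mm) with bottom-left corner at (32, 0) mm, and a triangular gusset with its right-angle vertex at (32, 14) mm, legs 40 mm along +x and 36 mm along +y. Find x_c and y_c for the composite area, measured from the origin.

x_c = 45.07 mm, y_c = 47.54 mm

vertical leg: A = 32 × 140 = 4480.00, centroid at (16.00, 70.00).
horizontal leg: A = 150 × 14 = 2100.00, centroid at (107.00, 7.00).
gusset: A = ½·40·36 = 720.00, centroid at (45.33, 26.00).
ΣA = 7300.00 mm², ΣAx_c = 329020.00 mm³, ΣAy_c = 347020.00 mm³.
x_c = 329020.00/7300.00 = 45.07 mm; y_c = 347020.00/7300.00 = 47.54 mm.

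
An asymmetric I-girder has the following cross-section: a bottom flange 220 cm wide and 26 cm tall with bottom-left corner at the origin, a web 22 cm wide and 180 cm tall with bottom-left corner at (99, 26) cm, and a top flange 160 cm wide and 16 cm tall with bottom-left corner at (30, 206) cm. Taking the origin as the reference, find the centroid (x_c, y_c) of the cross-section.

x_c = 110.00 cm, y_c = 88.36 cm

bottom flange: A = 220 × 26 = 5720.00, centroid at (110.00, 13.00).
web: A = 22 × 180 = 3960.00, centroid at (110.00, 116.00).
top flange: A = 160 × 16 = 2560.00, centroid at (110.00, 214.00).
ΣA = 12240.00 cm², ΣAx_c = 1346400.00 cm³, ΣAy_c = 1081560.00 cm³.
x_c = 1346400.00/12240.00 = 110.00 cm; y_c = 1081560.00/12240.00 = 88.36 cm.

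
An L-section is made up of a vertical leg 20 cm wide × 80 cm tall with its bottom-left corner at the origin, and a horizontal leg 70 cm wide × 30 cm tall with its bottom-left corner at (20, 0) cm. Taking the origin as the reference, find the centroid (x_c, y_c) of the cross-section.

x_c = 35.54 cm, y_c = 25.81 cm

vertical leg: A = 20 × 80 = 1600.00, centroid at (10.00, 40.00).
horizontal leg: A = 70 × 30 = 2100.00, centroid at (55.00, 15.00).
ΣA = 3700.00 cm², ΣAx_c = 131500.00 cm³, ΣAy_c = 95500.00 cm³.
x_c = 131500.00/3700.00 = 35.54 cm; y_c = 95500.00/3700.00 = 25.81 cm.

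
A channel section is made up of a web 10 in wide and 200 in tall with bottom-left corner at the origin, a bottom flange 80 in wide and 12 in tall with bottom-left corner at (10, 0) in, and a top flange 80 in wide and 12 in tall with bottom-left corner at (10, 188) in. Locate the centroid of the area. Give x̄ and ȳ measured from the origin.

Part | A | x̄ᵢ | ȳᵢ | A·x̄ᵢ | A·ȳᵢ
web | 2000.00 | 5.00 | 100.00 | 10000.00 | 200000.00
bottom flange | 960.00 | 50.00 | 6.00 | 48000.00 | 5760.00
top flange | 960.00 | 50.00 | 194.00 | 48000.00 | 186240.00
Σ | 3920.00 |  |  | 106000.00 | 392000.00
x̄ = 106000.00 / 3920.00 = 27.04 in
ȳ = 392000.00 / 3920.00 = 100.00 in

x̄ = 27.04 in, ȳ = 100.00 in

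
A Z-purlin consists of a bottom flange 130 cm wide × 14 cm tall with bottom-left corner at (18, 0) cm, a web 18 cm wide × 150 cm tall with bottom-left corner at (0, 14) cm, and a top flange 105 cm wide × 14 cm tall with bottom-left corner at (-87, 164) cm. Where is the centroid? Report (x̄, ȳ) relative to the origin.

x̄ = 20.81 cm, ȳ = 84.21 cm

bottom flange: A = 130 × 14 = 1820.00, centroid at (83.00, 7.00).
web: A = 18 × 150 = 2700.00, centroid at (9.00, 89.00).
top flange: A = 105 × 14 = 1470.00, centroid at (-34.50, 171.00).
ΣA = 5990.00 cm², ΣAx̄ = 124645.00 cm³, ΣAȳ = 504410.00 cm³.
x̄ = 124645.00/5990.00 = 20.81 cm; ȳ = 504410.00/5990.00 = 84.21 cm.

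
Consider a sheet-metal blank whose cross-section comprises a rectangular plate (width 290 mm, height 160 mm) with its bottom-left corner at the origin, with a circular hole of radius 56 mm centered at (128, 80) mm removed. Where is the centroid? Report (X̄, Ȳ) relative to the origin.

Part | A | x̄ᵢ | ȳᵢ | A·x̄ᵢ | A·ȳᵢ
plate | 46400.00 | 145.00 | 80.00 | 6728000.00 | 3712000.00
hole | -9852.03 | 128.00 | 80.00 | -1261060.42 | -788162.76
Σ | 36547.97 |  |  | 5466939.58 | 2923837.24
X̄ = 5466939.58 / 36547.97 = 149.58 mm
Ȳ = 2923837.24 / 36547.97 = 80.00 mm

X̄ = 149.58 mm, Ȳ = 80.00 mm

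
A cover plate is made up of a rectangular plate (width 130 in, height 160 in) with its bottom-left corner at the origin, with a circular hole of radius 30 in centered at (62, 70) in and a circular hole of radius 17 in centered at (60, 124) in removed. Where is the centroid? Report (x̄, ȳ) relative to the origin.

x̄ = 65.76 in, ȳ = 79.32 in

Part | A | x̄ᵢ | ȳᵢ | A·x̄ᵢ | A·ȳᵢ
plate | 20800.00 | 65.00 | 80.00 | 1352000.00 | 1664000.00
hole 1 | -2827.43 | 62.00 | 70.00 | -175300.87 | -197920.34
hole 2 | -907.92 | 60.00 | 124.00 | -54475.22 | -112582.11
Σ | 17064.65 |  |  | 1122223.91 | 1353497.55
x̄ = 1122223.91 / 17064.65 = 65.76 in
ȳ = 1353497.55 / 17064.65 = 79.32 in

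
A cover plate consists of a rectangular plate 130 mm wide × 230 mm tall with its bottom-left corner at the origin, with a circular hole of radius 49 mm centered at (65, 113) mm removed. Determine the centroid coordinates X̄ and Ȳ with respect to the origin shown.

plate: A = 130 × 230 = 29900.00, centroid at (65.00, 115.00).
hole: A = −π·49² = -7542.96, centroid at (65.00, 113.00).
ΣA = 22357.04 mm²
ΣAX̄ = (29900.00)(65.00) + (-7542.96)(65.00) = 1453207.34 mm³
ΣAȲ = (29900.00)(115.00) + (-7542.96)(113.00) = 2586145.07 mm³
X̄ = 1453207.34 / 22357.04 = 65.00 mm
Ȳ = 2586145.07 / 22357.04 = 115.67 mm

X̄ = 65.00 mm, Ȳ = 115.67 mm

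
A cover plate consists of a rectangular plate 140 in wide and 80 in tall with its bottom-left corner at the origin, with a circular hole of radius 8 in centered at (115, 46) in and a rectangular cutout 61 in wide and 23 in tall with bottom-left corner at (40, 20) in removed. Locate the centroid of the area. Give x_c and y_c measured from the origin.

x_c = 68.98 in, y_c = 41.12 in

plate: A = 140 × 80 = 11200.00, centroid at (70.00, 40.00).
hole 1: A = −π·8² = -201.06, centroid at (115.00, 46.00).
hole 2: A = −(61 × 23) = -1403.00, centroid at (70.50, 31.50).
ΣA = 9595.94 in²
ΣAx_c = (11200.00)(70.00) + (-201.06)(115.00) + (-1403.00)(70.50) = 661966.38 in³
ΣAy_c = (11200.00)(40.00) + (-201.06)(46.00) + (-1403.00)(31.50) = 394556.65 in³
x_c = 661966.38 / 9595.94 = 68.98 in
y_c = 394556.65 / 9595.94 = 41.12 in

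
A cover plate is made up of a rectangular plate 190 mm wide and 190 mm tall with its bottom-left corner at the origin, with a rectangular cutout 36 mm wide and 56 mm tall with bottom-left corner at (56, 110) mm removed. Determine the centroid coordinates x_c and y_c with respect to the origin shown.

Part | A | x̄ᵢ | ȳᵢ | A·x̄ᵢ | A·ȳᵢ
plate | 36100.00 | 95.00 | 95.00 | 3429500.00 | 3429500.00
hole | -2016.00 | 74.00 | 138.00 | -149184.00 | -278208.00
Σ | 34084.00 |  |  | 3280316.00 | 3151292.00
x_c = 3280316.00 / 34084.00 = 96.24 mm
y_c = 3151292.00 / 34084.00 = 92.46 mm

x_c = 96.24 mm, y_c = 92.46 mm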